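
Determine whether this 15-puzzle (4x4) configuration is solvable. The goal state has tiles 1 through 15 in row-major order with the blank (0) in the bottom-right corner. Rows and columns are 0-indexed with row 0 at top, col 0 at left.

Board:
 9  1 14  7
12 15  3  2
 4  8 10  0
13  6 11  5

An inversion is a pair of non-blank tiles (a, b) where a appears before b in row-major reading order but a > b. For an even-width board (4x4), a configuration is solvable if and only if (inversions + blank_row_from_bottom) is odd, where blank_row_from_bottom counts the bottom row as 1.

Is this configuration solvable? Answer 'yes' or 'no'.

Inversions: 51
Blank is in row 2 (0-indexed from top), which is row 2 counting from the bottom (bottom = 1).
51 + 2 = 53, which is odd, so the puzzle is solvable.

Answer: yes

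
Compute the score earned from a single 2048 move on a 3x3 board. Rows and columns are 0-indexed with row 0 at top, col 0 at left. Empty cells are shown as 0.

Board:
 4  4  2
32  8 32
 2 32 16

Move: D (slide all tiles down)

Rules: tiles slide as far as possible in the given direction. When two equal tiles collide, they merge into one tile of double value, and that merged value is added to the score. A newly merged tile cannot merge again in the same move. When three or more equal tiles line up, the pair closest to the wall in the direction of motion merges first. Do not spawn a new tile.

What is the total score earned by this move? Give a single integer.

Slide down:
col 0: [4, 32, 2] -> [4, 32, 2]  score +0 (running 0)
col 1: [4, 8, 32] -> [4, 8, 32]  score +0 (running 0)
col 2: [2, 32, 16] -> [2, 32, 16]  score +0 (running 0)
Board after move:
 4  4  2
32  8 32
 2 32 16

Answer: 0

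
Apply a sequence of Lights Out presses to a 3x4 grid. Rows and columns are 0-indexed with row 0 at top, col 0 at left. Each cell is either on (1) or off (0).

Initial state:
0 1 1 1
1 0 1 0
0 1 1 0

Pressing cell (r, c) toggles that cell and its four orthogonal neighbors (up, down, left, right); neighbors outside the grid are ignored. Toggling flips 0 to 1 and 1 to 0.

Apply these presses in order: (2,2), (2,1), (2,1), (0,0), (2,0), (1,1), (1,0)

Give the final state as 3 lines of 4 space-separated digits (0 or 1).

After press 1 at (2,2):
0 1 1 1
1 0 0 0
0 0 0 1

After press 2 at (2,1):
0 1 1 1
1 1 0 0
1 1 1 1

After press 3 at (2,1):
0 1 1 1
1 0 0 0
0 0 0 1

After press 4 at (0,0):
1 0 1 1
0 0 0 0
0 0 0 1

After press 5 at (2,0):
1 0 1 1
1 0 0 0
1 1 0 1

After press 6 at (1,1):
1 1 1 1
0 1 1 0
1 0 0 1

After press 7 at (1,0):
0 1 1 1
1 0 1 0
0 0 0 1

Answer: 0 1 1 1
1 0 1 0
0 0 0 1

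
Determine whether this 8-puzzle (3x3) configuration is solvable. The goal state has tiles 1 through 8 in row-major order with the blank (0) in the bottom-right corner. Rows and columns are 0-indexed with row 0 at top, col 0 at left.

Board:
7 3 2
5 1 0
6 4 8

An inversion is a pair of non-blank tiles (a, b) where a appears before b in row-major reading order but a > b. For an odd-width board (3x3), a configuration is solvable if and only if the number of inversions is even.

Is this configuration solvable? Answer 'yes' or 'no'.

Answer: yes

Derivation:
Inversions (pairs i<j in row-major order where tile[i] > tile[j] > 0): 12
12 is even, so the puzzle is solvable.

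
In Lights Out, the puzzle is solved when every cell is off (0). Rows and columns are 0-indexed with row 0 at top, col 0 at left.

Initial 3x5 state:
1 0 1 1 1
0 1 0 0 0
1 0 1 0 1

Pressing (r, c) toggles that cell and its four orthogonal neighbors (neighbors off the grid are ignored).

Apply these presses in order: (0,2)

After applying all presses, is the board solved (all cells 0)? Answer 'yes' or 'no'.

Answer: no

Derivation:
After press 1 at (0,2):
1 1 0 0 1
0 1 1 0 0
1 0 1 0 1

Lights still on: 8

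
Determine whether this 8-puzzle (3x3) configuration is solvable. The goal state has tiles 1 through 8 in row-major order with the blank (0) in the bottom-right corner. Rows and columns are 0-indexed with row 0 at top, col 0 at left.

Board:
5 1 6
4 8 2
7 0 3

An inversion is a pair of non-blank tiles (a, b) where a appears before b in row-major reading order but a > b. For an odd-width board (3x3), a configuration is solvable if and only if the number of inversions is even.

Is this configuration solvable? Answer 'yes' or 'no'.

Answer: no

Derivation:
Inversions (pairs i<j in row-major order where tile[i] > tile[j] > 0): 13
13 is odd, so the puzzle is not solvable.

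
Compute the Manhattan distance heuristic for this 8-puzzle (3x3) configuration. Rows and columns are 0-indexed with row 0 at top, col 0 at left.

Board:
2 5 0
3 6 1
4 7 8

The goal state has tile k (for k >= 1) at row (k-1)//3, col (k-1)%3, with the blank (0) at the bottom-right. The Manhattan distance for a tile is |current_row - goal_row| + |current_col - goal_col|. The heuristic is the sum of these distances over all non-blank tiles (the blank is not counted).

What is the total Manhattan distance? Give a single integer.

Tile 2: (0,0)->(0,1) = 1
Tile 5: (0,1)->(1,1) = 1
Tile 3: (1,0)->(0,2) = 3
Tile 6: (1,1)->(1,2) = 1
Tile 1: (1,2)->(0,0) = 3
Tile 4: (2,0)->(1,0) = 1
Tile 7: (2,1)->(2,0) = 1
Tile 8: (2,2)->(2,1) = 1
Sum: 1 + 1 + 3 + 1 + 3 + 1 + 1 + 1 = 12

Answer: 12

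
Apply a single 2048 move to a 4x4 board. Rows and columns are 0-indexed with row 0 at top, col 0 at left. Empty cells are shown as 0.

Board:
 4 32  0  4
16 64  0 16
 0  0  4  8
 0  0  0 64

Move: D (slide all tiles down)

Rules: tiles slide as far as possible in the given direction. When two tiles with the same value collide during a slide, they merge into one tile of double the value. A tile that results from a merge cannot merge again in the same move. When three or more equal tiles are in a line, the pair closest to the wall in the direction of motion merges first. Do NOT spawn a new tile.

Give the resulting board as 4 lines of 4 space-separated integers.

Answer:  0  0  0  4
 0  0  0 16
 4 32  0  8
16 64  4 64

Derivation:
Slide down:
col 0: [4, 16, 0, 0] -> [0, 0, 4, 16]
col 1: [32, 64, 0, 0] -> [0, 0, 32, 64]
col 2: [0, 0, 4, 0] -> [0, 0, 0, 4]
col 3: [4, 16, 8, 64] -> [4, 16, 8, 64]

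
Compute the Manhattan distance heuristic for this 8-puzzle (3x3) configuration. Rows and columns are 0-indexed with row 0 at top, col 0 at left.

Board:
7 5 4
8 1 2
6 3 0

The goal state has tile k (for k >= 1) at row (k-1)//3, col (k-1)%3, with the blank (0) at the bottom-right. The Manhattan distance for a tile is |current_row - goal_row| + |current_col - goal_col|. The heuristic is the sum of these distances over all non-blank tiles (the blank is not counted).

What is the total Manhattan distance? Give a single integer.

Tile 7: at (0,0), goal (2,0), distance |0-2|+|0-0| = 2
Tile 5: at (0,1), goal (1,1), distance |0-1|+|1-1| = 1
Tile 4: at (0,2), goal (1,0), distance |0-1|+|2-0| = 3
Tile 8: at (1,0), goal (2,1), distance |1-2|+|0-1| = 2
Tile 1: at (1,1), goal (0,0), distance |1-0|+|1-0| = 2
Tile 2: at (1,2), goal (0,1), distance |1-0|+|2-1| = 2
Tile 6: at (2,0), goal (1,2), distance |2-1|+|0-2| = 3
Tile 3: at (2,1), goal (0,2), distance |2-0|+|1-2| = 3
Sum: 2 + 1 + 3 + 2 + 2 + 2 + 3 + 3 = 18

Answer: 18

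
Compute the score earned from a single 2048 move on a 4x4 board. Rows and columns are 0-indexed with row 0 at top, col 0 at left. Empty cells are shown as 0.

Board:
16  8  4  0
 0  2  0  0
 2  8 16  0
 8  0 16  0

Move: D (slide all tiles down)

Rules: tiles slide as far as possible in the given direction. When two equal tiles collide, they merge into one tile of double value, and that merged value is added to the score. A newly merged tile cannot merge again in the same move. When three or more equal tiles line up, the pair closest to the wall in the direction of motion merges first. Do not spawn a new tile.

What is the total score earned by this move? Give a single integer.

Answer: 32

Derivation:
Slide down:
col 0: [16, 0, 2, 8] -> [0, 16, 2, 8]  score +0 (running 0)
col 1: [8, 2, 8, 0] -> [0, 8, 2, 8]  score +0 (running 0)
col 2: [4, 0, 16, 16] -> [0, 0, 4, 32]  score +32 (running 32)
col 3: [0, 0, 0, 0] -> [0, 0, 0, 0]  score +0 (running 32)
Board after move:
 0  0  0  0
16  8  0  0
 2  2  4  0
 8  8 32  0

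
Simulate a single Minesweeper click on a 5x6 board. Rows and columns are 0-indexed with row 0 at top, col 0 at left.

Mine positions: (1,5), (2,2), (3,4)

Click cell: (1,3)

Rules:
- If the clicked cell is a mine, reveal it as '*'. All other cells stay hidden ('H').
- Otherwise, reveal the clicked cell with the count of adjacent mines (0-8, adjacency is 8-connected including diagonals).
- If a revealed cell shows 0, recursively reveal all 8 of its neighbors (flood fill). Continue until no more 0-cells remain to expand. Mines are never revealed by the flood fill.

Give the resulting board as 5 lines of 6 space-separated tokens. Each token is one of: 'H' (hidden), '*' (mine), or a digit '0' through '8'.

H H H H H H
H H H 1 H H
H H H H H H
H H H H H H
H H H H H H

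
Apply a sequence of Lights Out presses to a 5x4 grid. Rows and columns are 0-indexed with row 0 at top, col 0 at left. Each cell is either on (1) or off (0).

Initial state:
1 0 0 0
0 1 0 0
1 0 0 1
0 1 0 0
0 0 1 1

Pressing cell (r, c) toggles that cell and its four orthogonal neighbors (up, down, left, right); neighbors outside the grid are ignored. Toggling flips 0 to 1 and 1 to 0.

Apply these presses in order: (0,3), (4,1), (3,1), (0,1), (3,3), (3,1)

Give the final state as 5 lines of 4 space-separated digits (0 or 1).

Answer: 0 1 0 1
0 0 0 1
1 0 0 0
0 0 1 1
1 1 0 0

Derivation:
After press 1 at (0,3):
1 0 1 1
0 1 0 1
1 0 0 1
0 1 0 0
0 0 1 1

After press 2 at (4,1):
1 0 1 1
0 1 0 1
1 0 0 1
0 0 0 0
1 1 0 1

After press 3 at (3,1):
1 0 1 1
0 1 0 1
1 1 0 1
1 1 1 0
1 0 0 1

After press 4 at (0,1):
0 1 0 1
0 0 0 1
1 1 0 1
1 1 1 0
1 0 0 1

After press 5 at (3,3):
0 1 0 1
0 0 0 1
1 1 0 0
1 1 0 1
1 0 0 0

After press 6 at (3,1):
0 1 0 1
0 0 0 1
1 0 0 0
0 0 1 1
1 1 0 0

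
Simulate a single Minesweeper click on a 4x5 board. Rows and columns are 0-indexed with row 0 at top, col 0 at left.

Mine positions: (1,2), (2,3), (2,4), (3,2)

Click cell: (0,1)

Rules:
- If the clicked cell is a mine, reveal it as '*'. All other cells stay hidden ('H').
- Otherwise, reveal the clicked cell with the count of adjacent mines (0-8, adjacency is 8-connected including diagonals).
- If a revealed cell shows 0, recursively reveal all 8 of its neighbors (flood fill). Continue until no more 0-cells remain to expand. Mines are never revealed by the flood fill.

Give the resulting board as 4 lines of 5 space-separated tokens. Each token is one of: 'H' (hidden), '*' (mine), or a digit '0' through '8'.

H 1 H H H
H H H H H
H H H H H
H H H H H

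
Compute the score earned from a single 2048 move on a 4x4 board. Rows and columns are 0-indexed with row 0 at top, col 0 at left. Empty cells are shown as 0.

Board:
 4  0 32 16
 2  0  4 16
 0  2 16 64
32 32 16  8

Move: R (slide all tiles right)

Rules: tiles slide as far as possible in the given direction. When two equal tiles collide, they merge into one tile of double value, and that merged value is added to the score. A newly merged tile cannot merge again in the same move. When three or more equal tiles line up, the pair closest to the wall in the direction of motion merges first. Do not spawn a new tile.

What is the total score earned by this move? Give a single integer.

Slide right:
row 0: [4, 0, 32, 16] -> [0, 4, 32, 16]  score +0 (running 0)
row 1: [2, 0, 4, 16] -> [0, 2, 4, 16]  score +0 (running 0)
row 2: [0, 2, 16, 64] -> [0, 2, 16, 64]  score +0 (running 0)
row 3: [32, 32, 16, 8] -> [0, 64, 16, 8]  score +64 (running 64)
Board after move:
 0  4 32 16
 0  2  4 16
 0  2 16 64
 0 64 16  8

Answer: 64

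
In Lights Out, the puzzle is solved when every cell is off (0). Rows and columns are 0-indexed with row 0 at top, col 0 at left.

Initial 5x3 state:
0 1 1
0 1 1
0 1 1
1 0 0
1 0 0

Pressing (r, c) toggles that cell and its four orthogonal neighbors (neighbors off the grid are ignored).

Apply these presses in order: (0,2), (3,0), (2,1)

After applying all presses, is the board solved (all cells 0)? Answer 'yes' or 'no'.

After press 1 at (0,2):
0 0 0
0 1 0
0 1 1
1 0 0
1 0 0

After press 2 at (3,0):
0 0 0
0 1 0
1 1 1
0 1 0
0 0 0

After press 3 at (2,1):
0 0 0
0 0 0
0 0 0
0 0 0
0 0 0

Lights still on: 0

Answer: yes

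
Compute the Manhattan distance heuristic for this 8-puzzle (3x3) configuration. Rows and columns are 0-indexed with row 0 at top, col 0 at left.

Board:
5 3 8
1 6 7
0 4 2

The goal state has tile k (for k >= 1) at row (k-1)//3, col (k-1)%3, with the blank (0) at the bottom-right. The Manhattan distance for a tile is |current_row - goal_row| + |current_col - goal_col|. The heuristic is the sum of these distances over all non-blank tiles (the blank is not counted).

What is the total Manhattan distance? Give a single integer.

Tile 5: at (0,0), goal (1,1), distance |0-1|+|0-1| = 2
Tile 3: at (0,1), goal (0,2), distance |0-0|+|1-2| = 1
Tile 8: at (0,2), goal (2,1), distance |0-2|+|2-1| = 3
Tile 1: at (1,0), goal (0,0), distance |1-0|+|0-0| = 1
Tile 6: at (1,1), goal (1,2), distance |1-1|+|1-2| = 1
Tile 7: at (1,2), goal (2,0), distance |1-2|+|2-0| = 3
Tile 4: at (2,1), goal (1,0), distance |2-1|+|1-0| = 2
Tile 2: at (2,2), goal (0,1), distance |2-0|+|2-1| = 3
Sum: 2 + 1 + 3 + 1 + 1 + 3 + 2 + 3 = 16

Answer: 16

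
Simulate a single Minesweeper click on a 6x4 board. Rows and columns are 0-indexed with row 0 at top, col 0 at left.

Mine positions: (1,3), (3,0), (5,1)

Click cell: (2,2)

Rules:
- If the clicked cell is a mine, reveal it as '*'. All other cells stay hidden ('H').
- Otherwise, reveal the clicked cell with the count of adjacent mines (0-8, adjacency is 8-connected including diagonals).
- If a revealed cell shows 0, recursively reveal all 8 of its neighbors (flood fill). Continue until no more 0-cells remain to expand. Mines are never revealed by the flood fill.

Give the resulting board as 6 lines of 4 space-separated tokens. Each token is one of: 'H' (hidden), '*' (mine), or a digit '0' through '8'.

H H H H
H H H H
H H 1 H
H H H H
H H H H
H H H H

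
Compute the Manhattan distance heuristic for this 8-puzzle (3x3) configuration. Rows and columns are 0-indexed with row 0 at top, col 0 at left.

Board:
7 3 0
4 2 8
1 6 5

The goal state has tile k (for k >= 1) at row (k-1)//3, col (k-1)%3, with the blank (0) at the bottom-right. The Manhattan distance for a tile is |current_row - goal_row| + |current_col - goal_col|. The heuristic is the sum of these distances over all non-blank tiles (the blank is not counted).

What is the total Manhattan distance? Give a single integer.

Tile 7: at (0,0), goal (2,0), distance |0-2|+|0-0| = 2
Tile 3: at (0,1), goal (0,2), distance |0-0|+|1-2| = 1
Tile 4: at (1,0), goal (1,0), distance |1-1|+|0-0| = 0
Tile 2: at (1,1), goal (0,1), distance |1-0|+|1-1| = 1
Tile 8: at (1,2), goal (2,1), distance |1-2|+|2-1| = 2
Tile 1: at (2,0), goal (0,0), distance |2-0|+|0-0| = 2
Tile 6: at (2,1), goal (1,2), distance |2-1|+|1-2| = 2
Tile 5: at (2,2), goal (1,1), distance |2-1|+|2-1| = 2
Sum: 2 + 1 + 0 + 1 + 2 + 2 + 2 + 2 = 12

Answer: 12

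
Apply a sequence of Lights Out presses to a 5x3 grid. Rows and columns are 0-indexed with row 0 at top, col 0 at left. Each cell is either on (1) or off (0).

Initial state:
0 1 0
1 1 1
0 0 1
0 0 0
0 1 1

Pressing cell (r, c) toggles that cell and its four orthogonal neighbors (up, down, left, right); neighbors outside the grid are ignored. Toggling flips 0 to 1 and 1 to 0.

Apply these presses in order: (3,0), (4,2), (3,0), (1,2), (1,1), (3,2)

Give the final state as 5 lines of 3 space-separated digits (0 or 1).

Answer: 0 0 1
0 1 1
0 1 1
0 1 0
0 0 1

Derivation:
After press 1 at (3,0):
0 1 0
1 1 1
1 0 1
1 1 0
1 1 1

After press 2 at (4,2):
0 1 0
1 1 1
1 0 1
1 1 1
1 0 0

After press 3 at (3,0):
0 1 0
1 1 1
0 0 1
0 0 1
0 0 0

After press 4 at (1,2):
0 1 1
1 0 0
0 0 0
0 0 1
0 0 0

After press 5 at (1,1):
0 0 1
0 1 1
0 1 0
0 0 1
0 0 0

After press 6 at (3,2):
0 0 1
0 1 1
0 1 1
0 1 0
0 0 1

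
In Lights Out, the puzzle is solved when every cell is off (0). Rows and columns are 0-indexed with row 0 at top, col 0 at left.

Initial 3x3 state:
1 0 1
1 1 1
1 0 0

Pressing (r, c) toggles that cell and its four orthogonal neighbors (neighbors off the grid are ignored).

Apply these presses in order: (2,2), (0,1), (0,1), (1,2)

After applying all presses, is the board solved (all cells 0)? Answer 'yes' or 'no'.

After press 1 at (2,2):
1 0 1
1 1 0
1 1 1

After press 2 at (0,1):
0 1 0
1 0 0
1 1 1

After press 3 at (0,1):
1 0 1
1 1 0
1 1 1

After press 4 at (1,2):
1 0 0
1 0 1
1 1 0

Lights still on: 5

Answer: no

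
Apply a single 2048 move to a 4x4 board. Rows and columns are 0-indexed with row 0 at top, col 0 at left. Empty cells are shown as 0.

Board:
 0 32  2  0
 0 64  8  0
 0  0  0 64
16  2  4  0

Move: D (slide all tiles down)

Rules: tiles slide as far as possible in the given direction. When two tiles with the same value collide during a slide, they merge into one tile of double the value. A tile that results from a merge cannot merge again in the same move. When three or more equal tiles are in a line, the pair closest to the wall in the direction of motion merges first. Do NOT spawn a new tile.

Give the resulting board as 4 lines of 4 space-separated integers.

Slide down:
col 0: [0, 0, 0, 16] -> [0, 0, 0, 16]
col 1: [32, 64, 0, 2] -> [0, 32, 64, 2]
col 2: [2, 8, 0, 4] -> [0, 2, 8, 4]
col 3: [0, 0, 64, 0] -> [0, 0, 0, 64]

Answer:  0  0  0  0
 0 32  2  0
 0 64  8  0
16  2  4 64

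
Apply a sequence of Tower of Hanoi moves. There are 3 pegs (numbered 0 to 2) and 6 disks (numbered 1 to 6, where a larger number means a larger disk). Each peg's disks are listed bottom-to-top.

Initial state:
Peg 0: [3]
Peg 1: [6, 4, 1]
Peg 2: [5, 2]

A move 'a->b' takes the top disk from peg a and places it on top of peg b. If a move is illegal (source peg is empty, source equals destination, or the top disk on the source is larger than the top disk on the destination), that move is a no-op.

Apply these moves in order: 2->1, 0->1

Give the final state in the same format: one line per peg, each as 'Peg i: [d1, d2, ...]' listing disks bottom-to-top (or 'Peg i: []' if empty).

Answer: Peg 0: [3]
Peg 1: [6, 4, 1]
Peg 2: [5, 2]

Derivation:
After move 1 (2->1):
Peg 0: [3]
Peg 1: [6, 4, 1]
Peg 2: [5, 2]

After move 2 (0->1):
Peg 0: [3]
Peg 1: [6, 4, 1]
Peg 2: [5, 2]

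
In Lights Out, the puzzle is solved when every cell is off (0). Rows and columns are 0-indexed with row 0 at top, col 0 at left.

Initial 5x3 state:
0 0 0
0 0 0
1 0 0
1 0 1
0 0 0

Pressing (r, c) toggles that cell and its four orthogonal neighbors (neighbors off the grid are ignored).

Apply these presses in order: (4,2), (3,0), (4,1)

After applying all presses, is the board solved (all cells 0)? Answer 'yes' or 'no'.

Answer: yes

Derivation:
After press 1 at (4,2):
0 0 0
0 0 0
1 0 0
1 0 0
0 1 1

After press 2 at (3,0):
0 0 0
0 0 0
0 0 0
0 1 0
1 1 1

After press 3 at (4,1):
0 0 0
0 0 0
0 0 0
0 0 0
0 0 0

Lights still on: 0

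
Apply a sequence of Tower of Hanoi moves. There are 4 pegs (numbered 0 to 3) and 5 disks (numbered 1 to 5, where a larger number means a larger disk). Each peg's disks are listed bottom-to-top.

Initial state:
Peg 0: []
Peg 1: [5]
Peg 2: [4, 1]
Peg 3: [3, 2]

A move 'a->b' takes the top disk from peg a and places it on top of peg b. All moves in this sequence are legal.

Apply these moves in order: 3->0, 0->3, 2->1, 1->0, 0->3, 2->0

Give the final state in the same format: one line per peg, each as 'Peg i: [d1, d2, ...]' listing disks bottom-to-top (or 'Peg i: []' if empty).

After move 1 (3->0):
Peg 0: [2]
Peg 1: [5]
Peg 2: [4, 1]
Peg 3: [3]

After move 2 (0->3):
Peg 0: []
Peg 1: [5]
Peg 2: [4, 1]
Peg 3: [3, 2]

After move 3 (2->1):
Peg 0: []
Peg 1: [5, 1]
Peg 2: [4]
Peg 3: [3, 2]

After move 4 (1->0):
Peg 0: [1]
Peg 1: [5]
Peg 2: [4]
Peg 3: [3, 2]

After move 5 (0->3):
Peg 0: []
Peg 1: [5]
Peg 2: [4]
Peg 3: [3, 2, 1]

After move 6 (2->0):
Peg 0: [4]
Peg 1: [5]
Peg 2: []
Peg 3: [3, 2, 1]

Answer: Peg 0: [4]
Peg 1: [5]
Peg 2: []
Peg 3: [3, 2, 1]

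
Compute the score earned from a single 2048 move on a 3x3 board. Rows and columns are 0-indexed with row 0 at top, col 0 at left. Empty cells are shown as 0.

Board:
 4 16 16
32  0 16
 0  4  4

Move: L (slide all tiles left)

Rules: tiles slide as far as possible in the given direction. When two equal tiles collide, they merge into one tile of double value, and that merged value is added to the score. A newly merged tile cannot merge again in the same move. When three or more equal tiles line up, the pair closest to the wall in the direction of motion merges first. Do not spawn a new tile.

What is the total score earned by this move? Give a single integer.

Slide left:
row 0: [4, 16, 16] -> [4, 32, 0]  score +32 (running 32)
row 1: [32, 0, 16] -> [32, 16, 0]  score +0 (running 32)
row 2: [0, 4, 4] -> [8, 0, 0]  score +8 (running 40)
Board after move:
 4 32  0
32 16  0
 8  0  0

Answer: 40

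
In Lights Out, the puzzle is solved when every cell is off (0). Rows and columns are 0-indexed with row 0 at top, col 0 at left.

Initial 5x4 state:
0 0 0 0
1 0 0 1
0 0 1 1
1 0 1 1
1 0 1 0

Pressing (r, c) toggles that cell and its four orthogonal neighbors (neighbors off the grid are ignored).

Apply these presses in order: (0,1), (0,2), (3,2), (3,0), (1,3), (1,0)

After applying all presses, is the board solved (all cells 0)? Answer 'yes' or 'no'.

After press 1 at (0,1):
1 1 1 0
1 1 0 1
0 0 1 1
1 0 1 1
1 0 1 0

After press 2 at (0,2):
1 0 0 1
1 1 1 1
0 0 1 1
1 0 1 1
1 0 1 0

After press 3 at (3,2):
1 0 0 1
1 1 1 1
0 0 0 1
1 1 0 0
1 0 0 0

After press 4 at (3,0):
1 0 0 1
1 1 1 1
1 0 0 1
0 0 0 0
0 0 0 0

After press 5 at (1,3):
1 0 0 0
1 1 0 0
1 0 0 0
0 0 0 0
0 0 0 0

After press 6 at (1,0):
0 0 0 0
0 0 0 0
0 0 0 0
0 0 0 0
0 0 0 0

Lights still on: 0

Answer: yes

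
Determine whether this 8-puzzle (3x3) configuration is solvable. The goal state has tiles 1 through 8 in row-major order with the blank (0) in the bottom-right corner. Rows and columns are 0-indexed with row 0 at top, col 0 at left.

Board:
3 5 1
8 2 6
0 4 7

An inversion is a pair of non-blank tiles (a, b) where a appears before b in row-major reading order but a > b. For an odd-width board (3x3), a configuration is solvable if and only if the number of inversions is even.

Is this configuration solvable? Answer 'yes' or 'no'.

Answer: yes

Derivation:
Inversions (pairs i<j in row-major order where tile[i] > tile[j] > 0): 10
10 is even, so the puzzle is solvable.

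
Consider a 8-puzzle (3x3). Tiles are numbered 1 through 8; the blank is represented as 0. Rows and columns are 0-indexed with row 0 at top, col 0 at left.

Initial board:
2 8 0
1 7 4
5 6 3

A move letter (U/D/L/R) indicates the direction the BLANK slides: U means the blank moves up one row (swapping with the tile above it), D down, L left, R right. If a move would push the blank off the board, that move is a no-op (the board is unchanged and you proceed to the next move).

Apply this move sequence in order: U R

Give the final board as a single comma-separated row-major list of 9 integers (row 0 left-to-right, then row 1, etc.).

After move 1 (U):
2 8 0
1 7 4
5 6 3

After move 2 (R):
2 8 0
1 7 4
5 6 3

Answer: 2, 8, 0, 1, 7, 4, 5, 6, 3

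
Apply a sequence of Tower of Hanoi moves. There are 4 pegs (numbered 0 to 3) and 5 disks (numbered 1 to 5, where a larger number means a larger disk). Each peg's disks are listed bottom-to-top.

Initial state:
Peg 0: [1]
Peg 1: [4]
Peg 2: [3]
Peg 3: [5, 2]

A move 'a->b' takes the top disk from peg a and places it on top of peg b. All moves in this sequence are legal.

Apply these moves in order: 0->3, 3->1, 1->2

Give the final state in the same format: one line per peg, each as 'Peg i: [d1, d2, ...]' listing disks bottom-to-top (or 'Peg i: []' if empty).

After move 1 (0->3):
Peg 0: []
Peg 1: [4]
Peg 2: [3]
Peg 3: [5, 2, 1]

After move 2 (3->1):
Peg 0: []
Peg 1: [4, 1]
Peg 2: [3]
Peg 3: [5, 2]

After move 3 (1->2):
Peg 0: []
Peg 1: [4]
Peg 2: [3, 1]
Peg 3: [5, 2]

Answer: Peg 0: []
Peg 1: [4]
Peg 2: [3, 1]
Peg 3: [5, 2]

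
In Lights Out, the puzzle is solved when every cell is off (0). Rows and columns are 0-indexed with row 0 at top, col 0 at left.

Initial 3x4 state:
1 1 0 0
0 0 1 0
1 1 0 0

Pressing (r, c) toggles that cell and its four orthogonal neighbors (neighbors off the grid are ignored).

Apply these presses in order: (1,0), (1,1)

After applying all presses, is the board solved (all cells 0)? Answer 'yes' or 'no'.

Answer: yes

Derivation:
After press 1 at (1,0):
0 1 0 0
1 1 1 0
0 1 0 0

After press 2 at (1,1):
0 0 0 0
0 0 0 0
0 0 0 0

Lights still on: 0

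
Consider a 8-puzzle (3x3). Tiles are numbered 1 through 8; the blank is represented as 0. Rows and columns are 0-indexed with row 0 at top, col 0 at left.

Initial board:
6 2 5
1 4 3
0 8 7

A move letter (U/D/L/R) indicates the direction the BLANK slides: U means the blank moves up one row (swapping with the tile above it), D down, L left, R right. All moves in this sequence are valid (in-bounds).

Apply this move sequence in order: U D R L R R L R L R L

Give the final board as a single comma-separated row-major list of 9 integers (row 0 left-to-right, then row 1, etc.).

Answer: 6, 2, 5, 1, 4, 3, 8, 0, 7

Derivation:
After move 1 (U):
6 2 5
0 4 3
1 8 7

After move 2 (D):
6 2 5
1 4 3
0 8 7

After move 3 (R):
6 2 5
1 4 3
8 0 7

After move 4 (L):
6 2 5
1 4 3
0 8 7

After move 5 (R):
6 2 5
1 4 3
8 0 7

After move 6 (R):
6 2 5
1 4 3
8 7 0

After move 7 (L):
6 2 5
1 4 3
8 0 7

After move 8 (R):
6 2 5
1 4 3
8 7 0

After move 9 (L):
6 2 5
1 4 3
8 0 7

After move 10 (R):
6 2 5
1 4 3
8 7 0

After move 11 (L):
6 2 5
1 4 3
8 0 7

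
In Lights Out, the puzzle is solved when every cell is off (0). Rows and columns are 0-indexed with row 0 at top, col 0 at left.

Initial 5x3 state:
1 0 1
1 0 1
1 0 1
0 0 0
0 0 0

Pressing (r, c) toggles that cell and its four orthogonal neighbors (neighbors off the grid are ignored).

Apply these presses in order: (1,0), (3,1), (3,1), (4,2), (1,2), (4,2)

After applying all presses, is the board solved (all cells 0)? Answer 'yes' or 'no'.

After press 1 at (1,0):
0 0 1
0 1 1
0 0 1
0 0 0
0 0 0

After press 2 at (3,1):
0 0 1
0 1 1
0 1 1
1 1 1
0 1 0

After press 3 at (3,1):
0 0 1
0 1 1
0 0 1
0 0 0
0 0 0

After press 4 at (4,2):
0 0 1
0 1 1
0 0 1
0 0 1
0 1 1

After press 5 at (1,2):
0 0 0
0 0 0
0 0 0
0 0 1
0 1 1

After press 6 at (4,2):
0 0 0
0 0 0
0 0 0
0 0 0
0 0 0

Lights still on: 0

Answer: yes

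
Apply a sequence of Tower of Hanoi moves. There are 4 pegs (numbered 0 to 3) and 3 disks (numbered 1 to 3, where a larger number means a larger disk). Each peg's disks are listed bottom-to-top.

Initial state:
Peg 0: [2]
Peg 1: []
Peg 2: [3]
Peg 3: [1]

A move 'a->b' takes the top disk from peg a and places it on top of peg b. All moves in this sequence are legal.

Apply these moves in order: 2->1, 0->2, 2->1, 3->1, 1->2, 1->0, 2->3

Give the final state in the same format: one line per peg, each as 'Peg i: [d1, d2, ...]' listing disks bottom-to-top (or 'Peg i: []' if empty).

Answer: Peg 0: [2]
Peg 1: [3]
Peg 2: []
Peg 3: [1]

Derivation:
After move 1 (2->1):
Peg 0: [2]
Peg 1: [3]
Peg 2: []
Peg 3: [1]

After move 2 (0->2):
Peg 0: []
Peg 1: [3]
Peg 2: [2]
Peg 3: [1]

After move 3 (2->1):
Peg 0: []
Peg 1: [3, 2]
Peg 2: []
Peg 3: [1]

After move 4 (3->1):
Peg 0: []
Peg 1: [3, 2, 1]
Peg 2: []
Peg 3: []

After move 5 (1->2):
Peg 0: []
Peg 1: [3, 2]
Peg 2: [1]
Peg 3: []

After move 6 (1->0):
Peg 0: [2]
Peg 1: [3]
Peg 2: [1]
Peg 3: []

After move 7 (2->3):
Peg 0: [2]
Peg 1: [3]
Peg 2: []
Peg 3: [1]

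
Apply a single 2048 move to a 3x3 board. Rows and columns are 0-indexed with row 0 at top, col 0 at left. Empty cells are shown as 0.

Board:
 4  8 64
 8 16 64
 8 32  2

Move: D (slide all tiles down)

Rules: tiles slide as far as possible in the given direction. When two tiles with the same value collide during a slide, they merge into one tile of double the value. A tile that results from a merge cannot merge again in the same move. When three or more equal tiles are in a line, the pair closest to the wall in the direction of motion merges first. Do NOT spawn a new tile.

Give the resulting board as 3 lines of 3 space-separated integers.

Slide down:
col 0: [4, 8, 8] -> [0, 4, 16]
col 1: [8, 16, 32] -> [8, 16, 32]
col 2: [64, 64, 2] -> [0, 128, 2]

Answer:   0   8   0
  4  16 128
 16  32   2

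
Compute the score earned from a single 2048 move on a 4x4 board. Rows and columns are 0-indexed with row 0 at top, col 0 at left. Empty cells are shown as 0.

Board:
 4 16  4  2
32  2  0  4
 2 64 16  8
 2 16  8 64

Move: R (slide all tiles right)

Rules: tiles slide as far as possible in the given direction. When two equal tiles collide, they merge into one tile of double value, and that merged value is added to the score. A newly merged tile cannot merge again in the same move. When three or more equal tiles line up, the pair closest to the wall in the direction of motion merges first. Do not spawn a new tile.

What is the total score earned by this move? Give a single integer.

Answer: 0

Derivation:
Slide right:
row 0: [4, 16, 4, 2] -> [4, 16, 4, 2]  score +0 (running 0)
row 1: [32, 2, 0, 4] -> [0, 32, 2, 4]  score +0 (running 0)
row 2: [2, 64, 16, 8] -> [2, 64, 16, 8]  score +0 (running 0)
row 3: [2, 16, 8, 64] -> [2, 16, 8, 64]  score +0 (running 0)
Board after move:
 4 16  4  2
 0 32  2  4
 2 64 16  8
 2 16  8 64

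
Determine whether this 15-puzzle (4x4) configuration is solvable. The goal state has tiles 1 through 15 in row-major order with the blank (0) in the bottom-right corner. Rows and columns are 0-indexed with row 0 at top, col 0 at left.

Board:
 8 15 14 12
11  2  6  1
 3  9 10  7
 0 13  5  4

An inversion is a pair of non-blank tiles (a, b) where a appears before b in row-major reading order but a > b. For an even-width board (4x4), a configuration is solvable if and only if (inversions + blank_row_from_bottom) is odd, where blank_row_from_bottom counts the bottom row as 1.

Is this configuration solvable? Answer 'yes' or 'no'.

Inversions: 67
Blank is in row 3 (0-indexed from top), which is row 1 counting from the bottom (bottom = 1).
67 + 1 = 68, which is even, so the puzzle is not solvable.

Answer: no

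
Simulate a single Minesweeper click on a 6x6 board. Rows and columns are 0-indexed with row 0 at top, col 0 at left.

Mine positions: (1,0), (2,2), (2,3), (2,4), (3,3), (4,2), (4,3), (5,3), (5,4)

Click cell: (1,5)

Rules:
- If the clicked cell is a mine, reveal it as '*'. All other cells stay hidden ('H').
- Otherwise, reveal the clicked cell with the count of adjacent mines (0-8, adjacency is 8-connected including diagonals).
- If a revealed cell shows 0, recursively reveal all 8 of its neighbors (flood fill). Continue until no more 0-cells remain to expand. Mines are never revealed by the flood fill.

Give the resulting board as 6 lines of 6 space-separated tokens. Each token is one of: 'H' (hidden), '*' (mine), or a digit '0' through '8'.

H H H H H H
H H H H H 1
H H H H H H
H H H H H H
H H H H H H
H H H H H H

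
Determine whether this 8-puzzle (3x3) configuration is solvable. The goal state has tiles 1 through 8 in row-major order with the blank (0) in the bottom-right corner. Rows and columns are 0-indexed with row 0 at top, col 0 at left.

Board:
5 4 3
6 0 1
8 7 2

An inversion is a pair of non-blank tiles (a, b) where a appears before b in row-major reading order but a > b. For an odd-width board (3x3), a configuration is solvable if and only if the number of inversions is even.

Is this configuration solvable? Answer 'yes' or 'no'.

Inversions (pairs i<j in row-major order where tile[i] > tile[j] > 0): 14
14 is even, so the puzzle is solvable.

Answer: yes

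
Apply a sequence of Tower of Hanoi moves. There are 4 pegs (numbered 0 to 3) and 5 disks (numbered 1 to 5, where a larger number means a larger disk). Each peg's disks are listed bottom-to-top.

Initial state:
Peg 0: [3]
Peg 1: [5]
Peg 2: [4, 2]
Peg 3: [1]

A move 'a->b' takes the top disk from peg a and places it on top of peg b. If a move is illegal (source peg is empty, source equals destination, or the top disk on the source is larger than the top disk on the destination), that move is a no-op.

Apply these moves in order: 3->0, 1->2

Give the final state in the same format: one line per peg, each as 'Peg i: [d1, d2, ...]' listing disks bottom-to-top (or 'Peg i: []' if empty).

After move 1 (3->0):
Peg 0: [3, 1]
Peg 1: [5]
Peg 2: [4, 2]
Peg 3: []

After move 2 (1->2):
Peg 0: [3, 1]
Peg 1: [5]
Peg 2: [4, 2]
Peg 3: []

Answer: Peg 0: [3, 1]
Peg 1: [5]
Peg 2: [4, 2]
Peg 3: []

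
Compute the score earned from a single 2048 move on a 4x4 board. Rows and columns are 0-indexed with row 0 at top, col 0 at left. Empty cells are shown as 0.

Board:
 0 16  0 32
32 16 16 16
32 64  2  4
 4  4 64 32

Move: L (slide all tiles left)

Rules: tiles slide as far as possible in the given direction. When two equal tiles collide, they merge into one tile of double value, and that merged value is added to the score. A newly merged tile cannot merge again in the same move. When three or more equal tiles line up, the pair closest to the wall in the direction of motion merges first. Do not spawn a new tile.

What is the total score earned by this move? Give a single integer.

Slide left:
row 0: [0, 16, 0, 32] -> [16, 32, 0, 0]  score +0 (running 0)
row 1: [32, 16, 16, 16] -> [32, 32, 16, 0]  score +32 (running 32)
row 2: [32, 64, 2, 4] -> [32, 64, 2, 4]  score +0 (running 32)
row 3: [4, 4, 64, 32] -> [8, 64, 32, 0]  score +8 (running 40)
Board after move:
16 32  0  0
32 32 16  0
32 64  2  4
 8 64 32  0

Answer: 40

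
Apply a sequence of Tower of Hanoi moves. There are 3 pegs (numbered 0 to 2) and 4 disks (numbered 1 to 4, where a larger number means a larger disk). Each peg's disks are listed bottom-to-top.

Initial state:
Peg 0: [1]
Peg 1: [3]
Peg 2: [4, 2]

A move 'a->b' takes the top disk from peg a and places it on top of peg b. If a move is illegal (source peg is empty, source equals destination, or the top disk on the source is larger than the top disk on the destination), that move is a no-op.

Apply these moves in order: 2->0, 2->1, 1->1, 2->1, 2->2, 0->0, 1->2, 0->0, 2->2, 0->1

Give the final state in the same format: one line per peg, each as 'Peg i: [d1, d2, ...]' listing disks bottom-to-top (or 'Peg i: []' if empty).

Answer: Peg 0: []
Peg 1: [3, 1]
Peg 2: [4, 2]

Derivation:
After move 1 (2->0):
Peg 0: [1]
Peg 1: [3]
Peg 2: [4, 2]

After move 2 (2->1):
Peg 0: [1]
Peg 1: [3, 2]
Peg 2: [4]

After move 3 (1->1):
Peg 0: [1]
Peg 1: [3, 2]
Peg 2: [4]

After move 4 (2->1):
Peg 0: [1]
Peg 1: [3, 2]
Peg 2: [4]

After move 5 (2->2):
Peg 0: [1]
Peg 1: [3, 2]
Peg 2: [4]

After move 6 (0->0):
Peg 0: [1]
Peg 1: [3, 2]
Peg 2: [4]

After move 7 (1->2):
Peg 0: [1]
Peg 1: [3]
Peg 2: [4, 2]

After move 8 (0->0):
Peg 0: [1]
Peg 1: [3]
Peg 2: [4, 2]

After move 9 (2->2):
Peg 0: [1]
Peg 1: [3]
Peg 2: [4, 2]

After move 10 (0->1):
Peg 0: []
Peg 1: [3, 1]
Peg 2: [4, 2]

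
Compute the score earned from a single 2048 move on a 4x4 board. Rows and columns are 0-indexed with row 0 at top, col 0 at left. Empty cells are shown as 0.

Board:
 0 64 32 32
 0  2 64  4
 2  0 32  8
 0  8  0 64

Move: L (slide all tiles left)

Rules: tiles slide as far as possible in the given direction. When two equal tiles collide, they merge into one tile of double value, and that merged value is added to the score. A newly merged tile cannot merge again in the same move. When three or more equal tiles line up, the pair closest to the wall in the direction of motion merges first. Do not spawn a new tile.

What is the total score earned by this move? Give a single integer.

Answer: 64

Derivation:
Slide left:
row 0: [0, 64, 32, 32] -> [64, 64, 0, 0]  score +64 (running 64)
row 1: [0, 2, 64, 4] -> [2, 64, 4, 0]  score +0 (running 64)
row 2: [2, 0, 32, 8] -> [2, 32, 8, 0]  score +0 (running 64)
row 3: [0, 8, 0, 64] -> [8, 64, 0, 0]  score +0 (running 64)
Board after move:
64 64  0  0
 2 64  4  0
 2 32  8  0
 8 64  0  0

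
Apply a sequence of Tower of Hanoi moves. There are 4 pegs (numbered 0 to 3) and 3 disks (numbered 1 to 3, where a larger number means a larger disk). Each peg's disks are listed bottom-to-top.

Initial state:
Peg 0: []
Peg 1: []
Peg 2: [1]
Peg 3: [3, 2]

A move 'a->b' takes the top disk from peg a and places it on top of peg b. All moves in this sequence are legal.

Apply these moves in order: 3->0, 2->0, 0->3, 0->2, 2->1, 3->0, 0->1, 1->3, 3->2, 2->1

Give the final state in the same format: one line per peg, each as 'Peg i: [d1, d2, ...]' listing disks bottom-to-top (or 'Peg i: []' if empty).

Answer: Peg 0: []
Peg 1: [2, 1]
Peg 2: []
Peg 3: [3]

Derivation:
After move 1 (3->0):
Peg 0: [2]
Peg 1: []
Peg 2: [1]
Peg 3: [3]

After move 2 (2->0):
Peg 0: [2, 1]
Peg 1: []
Peg 2: []
Peg 3: [3]

After move 3 (0->3):
Peg 0: [2]
Peg 1: []
Peg 2: []
Peg 3: [3, 1]

After move 4 (0->2):
Peg 0: []
Peg 1: []
Peg 2: [2]
Peg 3: [3, 1]

After move 5 (2->1):
Peg 0: []
Peg 1: [2]
Peg 2: []
Peg 3: [3, 1]

After move 6 (3->0):
Peg 0: [1]
Peg 1: [2]
Peg 2: []
Peg 3: [3]

After move 7 (0->1):
Peg 0: []
Peg 1: [2, 1]
Peg 2: []
Peg 3: [3]

After move 8 (1->3):
Peg 0: []
Peg 1: [2]
Peg 2: []
Peg 3: [3, 1]

After move 9 (3->2):
Peg 0: []
Peg 1: [2]
Peg 2: [1]
Peg 3: [3]

After move 10 (2->1):
Peg 0: []
Peg 1: [2, 1]
Peg 2: []
Peg 3: [3]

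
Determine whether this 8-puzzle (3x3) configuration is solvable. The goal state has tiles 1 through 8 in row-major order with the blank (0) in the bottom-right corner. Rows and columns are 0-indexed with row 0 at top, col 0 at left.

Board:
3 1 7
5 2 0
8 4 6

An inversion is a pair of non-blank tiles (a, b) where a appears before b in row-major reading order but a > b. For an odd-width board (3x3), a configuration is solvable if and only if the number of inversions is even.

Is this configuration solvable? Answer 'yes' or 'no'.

Answer: yes

Derivation:
Inversions (pairs i<j in row-major order where tile[i] > tile[j] > 0): 10
10 is even, so the puzzle is solvable.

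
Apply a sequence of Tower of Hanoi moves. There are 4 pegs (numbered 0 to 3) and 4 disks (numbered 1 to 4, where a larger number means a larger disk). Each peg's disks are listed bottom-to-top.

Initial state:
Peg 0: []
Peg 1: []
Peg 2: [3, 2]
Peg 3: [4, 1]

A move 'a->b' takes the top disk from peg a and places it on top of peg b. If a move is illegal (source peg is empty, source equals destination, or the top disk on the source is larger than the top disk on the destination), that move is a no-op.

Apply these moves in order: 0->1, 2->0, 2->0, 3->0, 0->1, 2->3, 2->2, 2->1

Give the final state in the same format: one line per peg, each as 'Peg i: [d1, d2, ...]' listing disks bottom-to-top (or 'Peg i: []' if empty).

Answer: Peg 0: [2]
Peg 1: [1]
Peg 2: []
Peg 3: [4, 3]

Derivation:
After move 1 (0->1):
Peg 0: []
Peg 1: []
Peg 2: [3, 2]
Peg 3: [4, 1]

After move 2 (2->0):
Peg 0: [2]
Peg 1: []
Peg 2: [3]
Peg 3: [4, 1]

After move 3 (2->0):
Peg 0: [2]
Peg 1: []
Peg 2: [3]
Peg 3: [4, 1]

After move 4 (3->0):
Peg 0: [2, 1]
Peg 1: []
Peg 2: [3]
Peg 3: [4]

After move 5 (0->1):
Peg 0: [2]
Peg 1: [1]
Peg 2: [3]
Peg 3: [4]

After move 6 (2->3):
Peg 0: [2]
Peg 1: [1]
Peg 2: []
Peg 3: [4, 3]

After move 7 (2->2):
Peg 0: [2]
Peg 1: [1]
Peg 2: []
Peg 3: [4, 3]

After move 8 (2->1):
Peg 0: [2]
Peg 1: [1]
Peg 2: []
Peg 3: [4, 3]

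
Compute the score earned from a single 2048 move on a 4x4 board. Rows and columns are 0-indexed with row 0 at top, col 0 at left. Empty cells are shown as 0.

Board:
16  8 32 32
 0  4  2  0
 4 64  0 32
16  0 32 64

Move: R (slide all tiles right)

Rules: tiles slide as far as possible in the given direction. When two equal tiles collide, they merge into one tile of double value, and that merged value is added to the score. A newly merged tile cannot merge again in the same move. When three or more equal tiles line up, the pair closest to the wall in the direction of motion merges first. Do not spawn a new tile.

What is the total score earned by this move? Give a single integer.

Slide right:
row 0: [16, 8, 32, 32] -> [0, 16, 8, 64]  score +64 (running 64)
row 1: [0, 4, 2, 0] -> [0, 0, 4, 2]  score +0 (running 64)
row 2: [4, 64, 0, 32] -> [0, 4, 64, 32]  score +0 (running 64)
row 3: [16, 0, 32, 64] -> [0, 16, 32, 64]  score +0 (running 64)
Board after move:
 0 16  8 64
 0  0  4  2
 0  4 64 32
 0 16 32 64

Answer: 64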